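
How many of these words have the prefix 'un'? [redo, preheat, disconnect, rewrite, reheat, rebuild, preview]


Checking each word for prefix 'un':
  'redo' -> no (count: 0)
  'preheat' -> no (count: 0)
  'disconnect' -> no (count: 0)
  'rewrite' -> no (count: 0)
  'reheat' -> no (count: 0)
  'rebuild' -> no (count: 0)
  'preview' -> no (count: 0)
Total with prefix 'un': 0

0


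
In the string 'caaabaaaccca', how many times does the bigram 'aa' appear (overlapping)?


Scanning 'caaabaaaccca' for bigram 'aa':
  Position 0: 'ca' -> no
  Position 1: 'aa' -> MATCH
  Position 2: 'aa' -> MATCH
  Position 3: 'ab' -> no
  Position 4: 'ba' -> no
  Position 5: 'aa' -> MATCH
  Position 6: 'aa' -> MATCH
  Position 7: 'ac' -> no
  Position 8: 'cc' -> no
  Position 9: 'cc' -> no
  Position 10: 'ca' -> no
Total matches: 4

4


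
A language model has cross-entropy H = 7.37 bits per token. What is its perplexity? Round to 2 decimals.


Perplexity formula: PP = 2^H
H = 7.37
PP = 2^7.37
Decompose: 2^7.37 = 2^7 * 2^0.37
2^7 = 128, 2^0.37 ~ 1.2923528
PP ~ 128 * 1.2923528 = 165.4211584
Rounded to 2 decimals: 165.42

165.42


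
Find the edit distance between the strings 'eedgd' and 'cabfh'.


Building DP table for s1='eedgd' (len 5) and s2='cabfh' (len 5):
       c  a  b  f  h
    0  1  2  3  4  5
  e 1  1  2  3  4  5
  e 2  2  2  3  4  5
  d 3  3  3  3  4  5
  g 4  4  4  4  4  5
  d 5  5  5  5  5  5
Edit distance = dp[5][5] = 5

5


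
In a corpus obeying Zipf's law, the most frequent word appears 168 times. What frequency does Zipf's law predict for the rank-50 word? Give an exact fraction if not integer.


Zipf's law: freq(rank) = f1 / rank
f1 = 168, rank = 50
freq = 168 / 50
GCD(168, 50) = 2
Simplified: 84/25

84/25


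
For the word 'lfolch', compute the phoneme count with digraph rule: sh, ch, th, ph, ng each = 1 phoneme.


Parsing 'lfolch' greedily, digraphs first:
  'l' -> consonant phoneme (phonemes so far: 1)
  'f' -> consonant phoneme (phonemes so far: 2)
  'o' -> vowel phoneme (phonemes so far: 3)
  'l' -> consonant phoneme (phonemes so far: 4)
  'ch' -> digraph (1 consonant phoneme) (phonemes so far: 5)
Total phonemes: 5

5


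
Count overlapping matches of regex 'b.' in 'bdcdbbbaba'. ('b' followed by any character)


Pattern: b. means 'b' followed by any character.
Scanning 'bdcdbbbaba' position-by-position:
  Pos 0: window 'bd' -> MATCH
  Pos 1: window 'dc' -> no
  Pos 2: window 'cd' -> no
  Pos 3: window 'db' -> no
  Pos 4: window 'bb' -> MATCH
  Pos 5: window 'bb' -> MATCH
  Pos 6: window 'ba' -> MATCH
  Pos 7: window 'ab' -> no
  Pos 8: window 'ba' -> MATCH
  Pos 9: window 'a' -> no
Total matches: 5

5


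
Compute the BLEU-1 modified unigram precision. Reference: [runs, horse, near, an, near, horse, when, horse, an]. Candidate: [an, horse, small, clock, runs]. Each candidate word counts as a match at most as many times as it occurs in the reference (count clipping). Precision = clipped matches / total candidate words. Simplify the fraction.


Reference word counts: {'an': 2, 'horse': 3, 'near': 2, 'runs': 1, 'when': 1}
Checking each candidate word (with clipping):
  'an' -> in reference (ref count 2, used 1/2) -> match (matches: 1)
  'horse' -> in reference (ref count 3, used 1/3) -> match (matches: 2)
  'small' -> not in reference -> no match (matches: 2)
  'clock' -> not in reference -> no match (matches: 2)
  'runs' -> in reference (ref count 1, used 1/1) -> match (matches: 3)
Clipped matches: 3, Candidate length: 5
Precision = 3/5

3/5


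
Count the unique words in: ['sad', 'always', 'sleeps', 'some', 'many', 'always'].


Listing all tokens and tracking unique types:
  Token 1: 'sad' -> NEW (unique so far: 1)
  Token 2: 'always' -> NEW (unique so far: 2)
  Token 3: 'sleeps' -> NEW (unique so far: 3)
  Token 4: 'some' -> NEW (unique so far: 4)
  Token 5: 'many' -> NEW (unique so far: 5)
  Token 6: 'always' -> duplicate (unique so far: 5)
Unique types: ('always', 'many', 'sad', 'sleeps', 'some')
Vocabulary size: 5

5


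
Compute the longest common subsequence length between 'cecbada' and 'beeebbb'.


DP table for LCS of 'cecbada' and 'beeebbb':
       b  e  e  e  b  b  b
    0  0  0  0  0  0  0  0
  c 0  0  0  0  0  0  0  0
  e 0  0  1  1  1  1  1  1
  c 0  0  1  1  1  1  1  1
  b 0  1  1  1  1  2  2  2
  a 0  1  1  1  1  2  2  2
  d 0  1  1  1  1  2  2  2
  a 0  1  1  1  1  2  2  2
LCS: 'eb'
LCS length = 2

2


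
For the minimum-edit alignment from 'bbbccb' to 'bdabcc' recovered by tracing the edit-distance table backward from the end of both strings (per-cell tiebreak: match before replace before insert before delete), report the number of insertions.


Edit distance = 3. Backtracking from cell (6, 6) with preference match > replace > insert > delete,
then listing the resulting alignment 'bbbccb' -> 'bdabcc' left to right:
  Step 1: keep 'b'
  Step 2: insert 'd' [insertion #1]
  Step 3: replace b->a
  Step 4: keep 'b'
  Step 5: keep 'c'
  Step 6: keep 'c'
  Step 7: delete 'b'
Total insertions: 1

1


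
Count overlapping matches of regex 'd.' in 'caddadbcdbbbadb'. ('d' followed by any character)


Pattern: d. means 'd' followed by any character.
Scanning 'caddadbcdbbbadb' position-by-position:
  Pos 0: window 'ca' -> no
  Pos 1: window 'ad' -> no
  Pos 2: window 'dd' -> MATCH
  Pos 3: window 'da' -> MATCH
  Pos 4: window 'ad' -> no
  Pos 5: window 'db' -> MATCH
  Pos 6: window 'bc' -> no
  Pos 7: window 'cd' -> no
  Pos 8: window 'db' -> MATCH
  Pos 9: window 'bb' -> no
  Pos 10: window 'bb' -> no
  Pos 11: window 'ba' -> no
  Pos 12: window 'ad' -> no
  Pos 13: window 'db' -> MATCH
  Pos 14: window 'b' -> no
Total matches: 5

5


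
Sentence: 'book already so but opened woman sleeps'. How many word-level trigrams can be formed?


Word trigrams from [7] words:
  Trigram 1: (book already so)
  Trigram 2: (already so but)
  Trigram 3: (so but opened)
  Trigram 4: (but opened woman)
  Trigram 5: (opened woman sleeps)
Total word trigrams: 7 - 2 = 5

5


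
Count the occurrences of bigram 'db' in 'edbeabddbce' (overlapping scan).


Scanning 'edbeabddbce' for bigram 'db':
  Position 0: 'ed' -> no
  Position 1: 'db' -> MATCH
  Position 2: 'be' -> no
  Position 3: 'ea' -> no
  Position 4: 'ab' -> no
  Position 5: 'bd' -> no
  Position 6: 'dd' -> no
  Position 7: 'db' -> MATCH
  Position 8: 'bc' -> no
  Position 9: 'ce' -> no
Total matches: 2

2


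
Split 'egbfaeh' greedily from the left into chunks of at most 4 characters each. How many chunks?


'egbfaeh' has 7 characters.
Chunking with max size 4:
  Chunk 1: 'egbf' (positions 0-3)
  Chunk 2: 'aeh' (positions 4-6)
Total chunks: ceil(7 / 4) = 2

2


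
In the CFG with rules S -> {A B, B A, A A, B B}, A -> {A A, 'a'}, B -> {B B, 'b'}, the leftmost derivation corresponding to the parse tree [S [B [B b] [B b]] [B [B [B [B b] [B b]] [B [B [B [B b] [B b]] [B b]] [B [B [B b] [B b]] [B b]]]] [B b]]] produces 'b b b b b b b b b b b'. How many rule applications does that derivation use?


Every bracketed nonterminal node [X ...] in the tree is produced by exactly one rule application.
Reading the tree off as a leftmost derivation:
  Step 1: S  =>  B B   (applied S -> B B)
  Step 2: B B  =>  B B B   (applied B -> B B)
  Step 3: B B B  =>  b B B   (applied B -> b)
  Step 4: b B B  =>  b b B   (applied B -> b)
  Step 5: b b B  =>  b b B B   (applied B -> B B)
  Step 6: b b B B  =>  b b B B B   (applied B -> B B)
  Step 7: b b B B B  =>  b b B B B B   (applied B -> B B)
  Step 8: b b B B B B  =>  b b b B B B   (applied B -> b)
  Step 9: b b b B B B  =>  b b b b B B   (applied B -> b)
  Step 10: b b b b B B  =>  b b b b B B B   (applied B -> B B)
  Step 11: b b b b B B B  =>  b b b b B B B B   (applied B -> B B)
  Step 12: b b b b B B B B  =>  b b b b B B B B B   (applied B -> B B)
  Step 13: b b b b B B B B B  =>  b b b b b B B B B   (applied B -> b)
  Step 14: b b b b b B B B B  =>  b b b b b b B B B   (applied B -> b)
  Step 15: b b b b b b B B B  =>  b b b b b b b B B   (applied B -> b)
  Step 16: b b b b b b b B B  =>  b b b b b b b B B B   (applied B -> B B)
  Step 17: b b b b b b b B B B  =>  b b b b b b b B B B B   (applied B -> B B)
  Step 18: b b b b b b b B B B B  =>  b b b b b b b b B B B   (applied B -> b)
  Step 19: b b b b b b b b B B B  =>  b b b b b b b b b B B   (applied B -> b)
  Step 20: b b b b b b b b b B B  =>  b b b b b b b b b b B   (applied B -> b)
  Step 21: b b b b b b b b b b B  =>  b b b b b b b b b b b   (applied B -> b)
Final yield: b b b b b b b b b b b
Total rewrite steps: 21

21


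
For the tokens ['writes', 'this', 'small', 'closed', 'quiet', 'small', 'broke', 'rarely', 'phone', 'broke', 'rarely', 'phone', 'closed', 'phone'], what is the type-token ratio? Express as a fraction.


Tokens: 14
Unique types: ('broke', 'closed', 'phone', 'quiet', 'rarely', 'small', 'this', 'writes') = 8
TTR = 8/14
Simplify: divide both by 2 -> 4/7
TTR = 4/7

4/7


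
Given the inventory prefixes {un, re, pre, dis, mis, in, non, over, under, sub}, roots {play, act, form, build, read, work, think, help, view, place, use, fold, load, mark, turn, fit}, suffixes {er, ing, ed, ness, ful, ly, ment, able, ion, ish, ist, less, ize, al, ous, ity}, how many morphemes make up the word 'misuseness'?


Segmenting 'misuseness' against the inventory:
  'mis' -> prefix (morpheme 1)
  'use' -> root (morpheme 2)
  'ness' -> suffix (morpheme 3)
Total morphemes: 3

3


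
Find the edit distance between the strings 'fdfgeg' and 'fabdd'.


Building DP table for s1='fdfgeg' (len 6) and s2='fabdd' (len 5):
       f  a  b  d  d
    0  1  2  3  4  5
  f 1  0  1  2  3  4
  d 2  1  1  2  2  3
  f 3  2  2  2  3  3
  g 4  3  3  3  3  4
  e 5  4  4  4  4  4
  g 6  5  5  5  5  5
Edit distance = dp[6][5] = 5

5


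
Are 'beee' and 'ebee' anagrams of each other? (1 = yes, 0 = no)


Sort characters of 'beee': 'beee'
Sort characters of 'ebee': 'beee'
Sorted forms match -> they ARE anagrams
Result: 1

1


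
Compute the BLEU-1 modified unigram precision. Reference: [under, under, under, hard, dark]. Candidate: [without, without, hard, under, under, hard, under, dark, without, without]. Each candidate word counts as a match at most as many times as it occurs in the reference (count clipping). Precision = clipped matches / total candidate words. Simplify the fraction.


Reference word counts: {'dark': 1, 'hard': 1, 'under': 3}
Checking each candidate word (with clipping):
  'without' -> not in reference -> no match (matches: 0)
  'without' -> not in reference -> no match (matches: 0)
  'hard' -> in reference (ref count 1, used 1/1) -> match (matches: 1)
  'under' -> in reference (ref count 3, used 1/3) -> match (matches: 2)
  'under' -> in reference (ref count 3, used 2/3) -> match (matches: 3)
  'hard' -> ref count 1 already used up (1/1) -> clipped, no match (matches: 3)
  'under' -> in reference (ref count 3, used 3/3) -> match (matches: 4)
  'dark' -> in reference (ref count 1, used 1/1) -> match (matches: 5)
  'without' -> not in reference -> no match (matches: 5)
  'without' -> not in reference -> no match (matches: 5)
Clipped matches: 5, Candidate length: 10
Precision = 5/10 = 1/2

1/2


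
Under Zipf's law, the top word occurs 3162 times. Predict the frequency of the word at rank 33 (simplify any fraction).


Zipf's law: freq(rank) = f1 / rank
f1 = 3162, rank = 33
freq = 3162 / 33
GCD(3162, 33) = 3
Simplified: 1054/11

1054/11


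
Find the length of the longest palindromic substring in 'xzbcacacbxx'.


Scanning 'xzbcacacbxx' for palindromic substrings.
Substring at positions 2-8: 'bcacacb'.
Check: reverse('bcacacb') = 'bcacacb' -> palindrome confirmed.
Neighbouring characters ('z' / 'x') break symmetry, so it cannot extend further.
No longer palindromic substring exists; longest length = 7

7


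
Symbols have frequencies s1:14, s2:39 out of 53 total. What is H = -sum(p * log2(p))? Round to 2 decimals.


Computing entropy H = -sum(p_i * log2(p_i)):
  s1: p = 14/53 = 0.2642, -p*log2(p) = 0.5073
  s2: p = 39/53 = 0.7358, -p*log2(p) = 0.3256
H = sum of terms = 0.8329
Rounded to 2 decimals: 0.83

0.83


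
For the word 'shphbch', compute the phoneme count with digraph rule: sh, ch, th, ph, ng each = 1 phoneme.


Parsing 'shphbch' greedily, digraphs first:
  'sh' -> digraph (1 consonant phoneme) (phonemes so far: 1)
  'ph' -> digraph (1 consonant phoneme) (phonemes so far: 2)
  'b' -> consonant phoneme (phonemes so far: 3)
  'ch' -> digraph (1 consonant phoneme) (phonemes so far: 4)
Total phonemes: 4

4


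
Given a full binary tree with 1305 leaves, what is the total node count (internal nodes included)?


Leaf nodes (terminals): 1305
Internal nodes = n - 1 = 1305 - 1 = 1304
Total = leaves + internal = 1305 + 1304 = 2609

2609


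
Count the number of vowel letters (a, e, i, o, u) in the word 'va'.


Scanning each character of 'va':
  Position 1: 'v' -> consonant (running count: 0)
  Position 2: 'a' -> vowel (running count: 1)
Total vowels: 1

1


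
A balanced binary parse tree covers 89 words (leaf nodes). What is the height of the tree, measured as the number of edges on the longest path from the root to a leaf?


In a balanced binary tree with n leaves the deepest leaf is ceil(log2(n)) edges below the root.
log2(89) = 6.4757
ceil(6.4757) = 7
height (edges) = 7

7


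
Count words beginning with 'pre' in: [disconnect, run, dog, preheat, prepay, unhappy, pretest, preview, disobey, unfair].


Checking each word for prefix 'pre':
  'disconnect' -> no (count: 0)
  'run' -> no (count: 0)
  'dog' -> no (count: 0)
  'preheat' -> YES, starts with 'pre' (count: 1)
  'prepay' -> YES, starts with 'pre' (count: 2)
  'unhappy' -> no (count: 2)
  'pretest' -> YES, starts with 'pre' (count: 3)
  'preview' -> YES, starts with 'pre' (count: 4)
  'disobey' -> no (count: 4)
  'unfair' -> no (count: 4)
Total with prefix 'pre': 4

4


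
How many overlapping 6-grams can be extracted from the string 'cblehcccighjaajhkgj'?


String 'cblehcccighjaajhkgj' has length L = 19.
Number of overlapping n-grams = L - n + 1
Substituting: 19 - 6 + 1 = 14

14


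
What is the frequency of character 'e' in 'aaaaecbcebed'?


Scanning 'aaaaecbcebed' for 'e':
  Position 4: 'e' -> MATCH (count: 1)
  Position 8: 'e' -> MATCH (count: 2)
  Position 10: 'e' -> MATCH (count: 3)
Total occurrences of 'e': 3

3


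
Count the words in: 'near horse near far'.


Counting words by splitting on spaces:
  Word 1: 'near'
  Word 2: 'horse'
  Word 3: 'near'
  Word 4: 'far'
Total words: 4

4


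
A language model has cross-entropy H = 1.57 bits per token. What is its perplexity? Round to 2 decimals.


Perplexity formula: PP = 2^H
H = 1.57
PP = 2^1.57
Decompose: 2^1.57 = 2^1 * 2^0.57
2^1 = 2, 2^0.57 ~ 1.4845236
PP ~ 2 * 1.4845236 = 2.9690472
Rounded to 2 decimals: 2.97

2.97


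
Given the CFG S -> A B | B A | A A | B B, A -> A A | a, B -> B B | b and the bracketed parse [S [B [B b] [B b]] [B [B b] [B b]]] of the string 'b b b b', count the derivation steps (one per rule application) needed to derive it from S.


Every bracketed nonterminal node [X ...] in the tree is produced by exactly one rule application.
Reading the tree off as a leftmost derivation:
  Step 1: S  =>  B B   (applied S -> B B)
  Step 2: B B  =>  B B B   (applied B -> B B)
  Step 3: B B B  =>  b B B   (applied B -> b)
  Step 4: b B B  =>  b b B   (applied B -> b)
  Step 5: b b B  =>  b b B B   (applied B -> B B)
  Step 6: b b B B  =>  b b b B   (applied B -> b)
  Step 7: b b b B  =>  b b b b   (applied B -> b)
Final yield: b b b b
Total rewrite steps: 7

7


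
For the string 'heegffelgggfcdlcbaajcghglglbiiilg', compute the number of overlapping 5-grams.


String 'heegffelgggfcdlcbaajcghglglbiiilg' has length L = 33.
Number of overlapping n-grams = L - n + 1
Substituting: 33 - 5 + 1 = 29

29


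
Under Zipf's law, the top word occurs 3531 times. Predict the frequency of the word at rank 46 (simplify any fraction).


Zipf's law: freq(rank) = f1 / rank
f1 = 3531, rank = 46
freq = 3531 / 46
GCD(3531, 46) = 1
Simplified: 3531/46

3531/46


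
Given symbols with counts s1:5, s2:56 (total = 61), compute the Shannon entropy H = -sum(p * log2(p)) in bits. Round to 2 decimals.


Computing entropy H = -sum(p_i * log2(p_i)):
  s1: p = 5/61 = 0.0820, -p*log2(p) = 0.2958
  s2: p = 56/61 = 0.9180, -p*log2(p) = 0.1133
H = sum of terms = 0.4091
Rounded to 2 decimals: 0.41

0.41


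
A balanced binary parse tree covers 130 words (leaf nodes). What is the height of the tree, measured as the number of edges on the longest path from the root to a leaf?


In a balanced binary tree with n leaves the deepest leaf is ceil(log2(n)) edges below the root.
log2(130) = 7.0224
ceil(7.0224) = 8
height (edges) = 8

8


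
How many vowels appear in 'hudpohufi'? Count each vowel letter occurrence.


Scanning each character of 'hudpohufi':
  Position 1: 'h' -> consonant (running count: 0)
  Position 2: 'u' -> vowel (running count: 1)
  Position 3: 'd' -> consonant (running count: 1)
  Position 4: 'p' -> consonant (running count: 1)
  Position 5: 'o' -> vowel (running count: 2)
  Position 6: 'h' -> consonant (running count: 2)
  Position 7: 'u' -> vowel (running count: 3)
  Position 8: 'f' -> consonant (running count: 3)
  Position 9: 'i' -> vowel (running count: 4)
Total vowels: 4

4


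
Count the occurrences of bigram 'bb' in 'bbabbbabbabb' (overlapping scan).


Scanning 'bbabbbabbabb' for bigram 'bb':
  Position 0: 'bb' -> MATCH
  Position 1: 'ba' -> no
  Position 2: 'ab' -> no
  Position 3: 'bb' -> MATCH
  Position 4: 'bb' -> MATCH
  Position 5: 'ba' -> no
  Position 6: 'ab' -> no
  Position 7: 'bb' -> MATCH
  Position 8: 'ba' -> no
  Position 9: 'ab' -> no
  Position 10: 'bb' -> MATCH
Total matches: 5

5


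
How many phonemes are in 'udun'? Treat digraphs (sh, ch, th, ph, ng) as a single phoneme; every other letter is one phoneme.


Parsing 'udun' greedily, digraphs first:
  'u' -> vowel phoneme (phonemes so far: 1)
  'd' -> consonant phoneme (phonemes so far: 2)
  'u' -> vowel phoneme (phonemes so far: 3)
  'n' -> consonant phoneme (phonemes so far: 4)
Total phonemes: 4

4


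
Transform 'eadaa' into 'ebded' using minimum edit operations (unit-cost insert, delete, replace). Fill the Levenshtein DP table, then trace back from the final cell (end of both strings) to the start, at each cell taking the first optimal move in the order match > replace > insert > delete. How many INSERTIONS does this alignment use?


Edit distance = 3. Backtracking from cell (5, 5) with preference match > replace > insert > delete,
then listing the resulting alignment 'eadaa' -> 'ebded' left to right:
  Step 1: keep 'e'
  Step 2: replace a->b
  Step 3: keep 'd'
  Step 4: replace a->e
  Step 5: replace a->d
Total insertions: 0

0


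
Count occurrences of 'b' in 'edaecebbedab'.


Scanning 'edaecebbedab' for 'b':
  Position 6: 'b' -> MATCH (count: 1)
  Position 7: 'b' -> MATCH (count: 2)
  Position 11: 'b' -> MATCH (count: 3)
Total occurrences of 'b': 3

3


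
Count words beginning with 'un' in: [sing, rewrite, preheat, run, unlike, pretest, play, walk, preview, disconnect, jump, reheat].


Checking each word for prefix 'un':
  'sing' -> no (count: 0)
  'rewrite' -> no (count: 0)
  'preheat' -> no (count: 0)
  'run' -> no (count: 0)
  'unlike' -> YES, starts with 'un' (count: 1)
  'pretest' -> no (count: 1)
  'play' -> no (count: 1)
  'walk' -> no (count: 1)
  'preview' -> no (count: 1)
  'disconnect' -> no (count: 1)
  'jump' -> no (count: 1)
  'reheat' -> no (count: 1)
Total with prefix 'un': 1

1


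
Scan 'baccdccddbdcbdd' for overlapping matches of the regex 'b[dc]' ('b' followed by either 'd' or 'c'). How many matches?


Pattern: b[dc] means 'b' followed by either 'd' or 'c'.
Scanning 'baccdccddbdcbdd' position-by-position:
  Pos 0: window 'ba' -> no
  Pos 1: window 'ac' -> no
  Pos 2: window 'cc' -> no
  Pos 3: window 'cd' -> no
  Pos 4: window 'dc' -> no
  Pos 5: window 'cc' -> no
  Pos 6: window 'cd' -> no
  Pos 7: window 'dd' -> no
  Pos 8: window 'db' -> no
  Pos 9: window 'bd' -> MATCH
  Pos 10: window 'dc' -> no
  Pos 11: window 'cb' -> no
  Pos 12: window 'bd' -> MATCH
  Pos 13: window 'dd' -> no
  Pos 14: window 'd' -> no
Total matches: 2

2


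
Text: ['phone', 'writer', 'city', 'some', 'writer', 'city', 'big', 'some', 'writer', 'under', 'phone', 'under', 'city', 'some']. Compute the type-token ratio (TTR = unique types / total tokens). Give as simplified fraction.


Tokens: 14
Unique types: ('big', 'city', 'phone', 'some', 'under', 'writer') = 6
TTR = 6/14
Simplify: divide both by 2 -> 3/7
TTR = 3/7

3/7


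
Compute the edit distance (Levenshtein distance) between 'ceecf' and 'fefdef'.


Building DP table for s1='ceecf' (len 5) and s2='fefdef' (len 6):
       f  e  f  d  e  f
    0  1  2  3  4  5  6
  c 1  1  2  3  4  5  6
  e 2  2  1  2  3  4  5
  e 3  3  2  2  3  3  4
  c 4  4  3  3  3  4  4
  f 5  4  4  3  4  4  4
Edit distance = dp[5][6] = 4

4


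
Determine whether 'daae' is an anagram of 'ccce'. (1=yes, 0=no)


Sort characters of 'daae': 'aade'
Sort characters of 'ccce': 'ccce'
Sorted forms differ -> they are NOT anagrams
Result: 0

0


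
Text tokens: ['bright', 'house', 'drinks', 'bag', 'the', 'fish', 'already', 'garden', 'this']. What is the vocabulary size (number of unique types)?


Listing all tokens and tracking unique types:
  Token 1: 'bright' -> NEW (unique so far: 1)
  Token 2: 'house' -> NEW (unique so far: 2)
  Token 3: 'drinks' -> NEW (unique so far: 3)
  Token 4: 'bag' -> NEW (unique so far: 4)
  Token 5: 'the' -> NEW (unique so far: 5)
  Token 6: 'fish' -> NEW (unique so far: 6)
  Token 7: 'already' -> NEW (unique so far: 7)
  Token 8: 'garden' -> NEW (unique so far: 8)
  Token 9: 'this' -> NEW (unique so far: 9)
Unique types: ('already', 'bag', 'bright', 'drinks', 'fish', 'garden', 'house', 'the', 'this')
Vocabulary size: 9

9


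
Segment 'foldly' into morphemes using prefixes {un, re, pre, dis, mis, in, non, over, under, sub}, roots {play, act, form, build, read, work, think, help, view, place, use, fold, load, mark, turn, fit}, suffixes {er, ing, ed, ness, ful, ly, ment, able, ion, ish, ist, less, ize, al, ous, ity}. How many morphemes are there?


Segmenting 'foldly' against the inventory:
  'fold' -> root (morpheme 1)
  'ly' -> suffix (morpheme 2)
Total morphemes: 2

2


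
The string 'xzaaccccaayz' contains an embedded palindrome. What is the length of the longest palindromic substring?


Scanning 'xzaaccccaayz' for palindromic substrings.
Substring at positions 2-9: 'aaccccaa'.
Check: reverse('aaccccaa') = 'aaccccaa' -> palindrome confirmed.
Neighbouring characters ('z' / 'y') break symmetry, so it cannot extend further.
No longer palindromic substring exists; longest length = 8

8


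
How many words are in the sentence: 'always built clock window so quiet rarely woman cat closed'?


Counting words by splitting on spaces:
  Word 1: 'always'
  Word 2: 'built'
  Word 3: 'clock'
  Word 4: 'window'
  Word 5: 'so'
  Word 6: 'quiet'
  Word 7: 'rarely'
  Word 8: 'woman'
  Word 9: 'cat'
  Word 10: 'closed'
Total words: 10

10


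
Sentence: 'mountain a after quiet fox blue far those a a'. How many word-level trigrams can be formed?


Word trigrams from [10] words:
  Trigram 1: (mountain a after)
  Trigram 2: (a after quiet)
  Trigram 3: (after quiet fox)
  Trigram 4: (quiet fox blue)
  Trigram 5: (fox blue far)
  Trigram 6: (blue far those)
  Trigram 7: (far those a)
  Trigram 8: (those a a)
Total word trigrams: 10 - 2 = 8

8


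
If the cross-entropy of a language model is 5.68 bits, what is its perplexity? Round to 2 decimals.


Perplexity formula: PP = 2^H
H = 5.68
PP = 2^5.68
Decompose: 2^5.68 = 2^5 * 2^0.68
2^5 = 32, 2^0.68 ~ 1.6021398
PP ~ 32 * 1.6021398 = 51.2684736
Rounded to 2 decimals: 51.27

51.27


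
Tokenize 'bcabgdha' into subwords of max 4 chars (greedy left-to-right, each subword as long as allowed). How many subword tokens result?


'bcabgdha' has 8 characters.
Chunking with max size 4:
  Chunk 1: 'bcab' (positions 0-3)
  Chunk 2: 'gdha' (positions 4-7)
Total chunks: ceil(8 / 4) = 2

2


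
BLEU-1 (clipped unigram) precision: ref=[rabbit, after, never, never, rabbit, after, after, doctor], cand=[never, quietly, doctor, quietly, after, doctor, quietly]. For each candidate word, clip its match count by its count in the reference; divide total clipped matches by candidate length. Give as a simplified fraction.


Reference word counts: {'after': 3, 'doctor': 1, 'never': 2, 'rabbit': 2}
Checking each candidate word (with clipping):
  'never' -> in reference (ref count 2, used 1/2) -> match (matches: 1)
  'quietly' -> not in reference -> no match (matches: 1)
  'doctor' -> in reference (ref count 1, used 1/1) -> match (matches: 2)
  'quietly' -> not in reference -> no match (matches: 2)
  'after' -> in reference (ref count 3, used 1/3) -> match (matches: 3)
  'doctor' -> ref count 1 already used up (1/1) -> clipped, no match (matches: 3)
  'quietly' -> not in reference -> no match (matches: 3)
Clipped matches: 3, Candidate length: 7
Precision = 3/7

3/7


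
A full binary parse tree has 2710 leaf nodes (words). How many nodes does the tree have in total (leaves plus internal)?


Leaf nodes (terminals): 2710
Internal nodes = n - 1 = 2710 - 1 = 2709
Total = leaves + internal = 2710 + 2709 = 5419

5419


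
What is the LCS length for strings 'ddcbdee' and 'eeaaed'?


DP table for LCS of 'ddcbdee' and 'eeaaed':
       e  e  a  a  e  d
    0  0  0  0  0  0  0
  d 0  0  0  0  0  0  1
  d 0  0  0  0  0  0  1
  c 0  0  0  0  0  0  1
  b 0  0  0  0  0  0  1
  d 0  0  0  0  0  0  1
  e 0  1  1  1  1  1  1
  e 0  1  2  2  2  2  2
LCS: 'ee'
LCS length = 2

2


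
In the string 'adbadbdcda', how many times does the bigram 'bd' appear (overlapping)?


Scanning 'adbadbdcda' for bigram 'bd':
  Position 0: 'ad' -> no
  Position 1: 'db' -> no
  Position 2: 'ba' -> no
  Position 3: 'ad' -> no
  Position 4: 'db' -> no
  Position 5: 'bd' -> MATCH
  Position 6: 'dc' -> no
  Position 7: 'cd' -> no
  Position 8: 'da' -> no
Total matches: 1

1


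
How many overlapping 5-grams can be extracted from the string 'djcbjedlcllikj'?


String 'djcbjedlcllikj' has length L = 14.
Number of overlapping n-grams = L - n + 1
Substituting: 14 - 5 + 1 = 10

10


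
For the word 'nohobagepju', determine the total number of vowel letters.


Scanning each character of 'nohobagepju':
  Position 1: 'n' -> consonant (running count: 0)
  Position 2: 'o' -> vowel (running count: 1)
  Position 3: 'h' -> consonant (running count: 1)
  Position 4: 'o' -> vowel (running count: 2)
  Position 5: 'b' -> consonant (running count: 2)
  Position 6: 'a' -> vowel (running count: 3)
  Position 7: 'g' -> consonant (running count: 3)
  Position 8: 'e' -> vowel (running count: 4)
  Position 9: 'p' -> consonant (running count: 4)
  Position 10: 'j' -> consonant (running count: 4)
  Position 11: 'u' -> vowel (running count: 5)
Total vowels: 5

5


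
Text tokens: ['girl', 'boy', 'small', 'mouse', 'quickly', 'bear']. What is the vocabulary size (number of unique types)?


Listing all tokens and tracking unique types:
  Token 1: 'girl' -> NEW (unique so far: 1)
  Token 2: 'boy' -> NEW (unique so far: 2)
  Token 3: 'small' -> NEW (unique so far: 3)
  Token 4: 'mouse' -> NEW (unique so far: 4)
  Token 5: 'quickly' -> NEW (unique so far: 5)
  Token 6: 'bear' -> NEW (unique so far: 6)
Unique types: ('bear', 'boy', 'girl', 'mouse', 'quickly', 'small')
Vocabulary size: 6

6


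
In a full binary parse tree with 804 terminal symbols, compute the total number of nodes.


Leaf nodes (terminals): 804
Internal nodes = n - 1 = 804 - 1 = 803
Total = leaves + internal = 804 + 803 = 1607

1607


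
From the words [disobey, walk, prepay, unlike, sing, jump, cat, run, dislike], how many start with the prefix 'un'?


Checking each word for prefix 'un':
  'disobey' -> no (count: 0)
  'walk' -> no (count: 0)
  'prepay' -> no (count: 0)
  'unlike' -> YES, starts with 'un' (count: 1)
  'sing' -> no (count: 1)
  'jump' -> no (count: 1)
  'cat' -> no (count: 1)
  'run' -> no (count: 1)
  'dislike' -> no (count: 1)
Total with prefix 'un': 1

1


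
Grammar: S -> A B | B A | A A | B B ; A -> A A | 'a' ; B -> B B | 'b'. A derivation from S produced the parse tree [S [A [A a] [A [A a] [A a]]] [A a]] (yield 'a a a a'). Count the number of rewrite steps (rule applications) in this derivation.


Every bracketed nonterminal node [X ...] in the tree is produced by exactly one rule application.
Reading the tree off as a leftmost derivation:
  Step 1: S  =>  A A   (applied S -> A A)
  Step 2: A A  =>  A A A   (applied A -> A A)
  Step 3: A A A  =>  a A A   (applied A -> a)
  Step 4: a A A  =>  a A A A   (applied A -> A A)
  Step 5: a A A A  =>  a a A A   (applied A -> a)
  Step 6: a a A A  =>  a a a A   (applied A -> a)
  Step 7: a a a A  =>  a a a a   (applied A -> a)
Final yield: a a a a
Total rewrite steps: 7

7


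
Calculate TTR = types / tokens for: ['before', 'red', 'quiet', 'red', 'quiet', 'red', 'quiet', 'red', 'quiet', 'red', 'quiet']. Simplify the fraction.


Tokens: 11
Unique types: ('before', 'quiet', 'red') = 3
TTR = 3/11
Already in lowest terms.

3/11


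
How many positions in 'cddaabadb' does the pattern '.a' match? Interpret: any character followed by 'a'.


Pattern: .a means any character followed by 'a'.
Scanning 'cddaabadb' position-by-position:
  Pos 0: window 'cd' -> no
  Pos 1: window 'dd' -> no
  Pos 2: window 'da' -> MATCH
  Pos 3: window 'aa' -> MATCH
  Pos 4: window 'ab' -> no
  Pos 5: window 'ba' -> MATCH
  Pos 6: window 'ad' -> no
  Pos 7: window 'db' -> no
  Pos 8: window 'b' -> no
Total matches: 3

3


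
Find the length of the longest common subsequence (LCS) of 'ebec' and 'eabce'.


DP table for LCS of 'ebec' and 'eabce':
       e  a  b  c  e
    0  0  0  0  0  0
  e 0  1  1  1  1  1
  b 0  1  1  2  2  2
  e 0  1  1  2  2  3
  c 0  1  1  2  3  3
LCS: 'ebe'
LCS length = 3

3


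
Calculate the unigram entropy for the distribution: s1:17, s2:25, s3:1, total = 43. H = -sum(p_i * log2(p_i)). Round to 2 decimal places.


Computing entropy H = -sum(p_i * log2(p_i)):
  s1: p = 17/43 = 0.3953, -p*log2(p) = 0.5293
  s2: p = 25/43 = 0.5814, -p*log2(p) = 0.4549
  s3: p = 1/43 = 0.0233, -p*log2(p) = 0.1262
H = sum of terms = 1.1104
Rounded to 2 decimals: 1.11

1.11


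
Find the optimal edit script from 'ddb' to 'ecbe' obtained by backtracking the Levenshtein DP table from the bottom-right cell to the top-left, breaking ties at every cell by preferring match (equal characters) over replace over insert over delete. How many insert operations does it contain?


Edit distance = 3. Backtracking from cell (3, 4) with preference match > replace > insert > delete,
then listing the resulting alignment 'ddb' -> 'ecbe' left to right:
  Step 1: replace d->e
  Step 2: replace d->c
  Step 3: keep 'b'
  Step 4: insert 'e' [insertion #1]
Total insertions: 1

1


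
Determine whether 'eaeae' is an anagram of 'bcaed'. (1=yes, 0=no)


Sort characters of 'eaeae': 'aaeee'
Sort characters of 'bcaed': 'abcde'
Sorted forms differ -> they are NOT anagrams
Result: 0

0


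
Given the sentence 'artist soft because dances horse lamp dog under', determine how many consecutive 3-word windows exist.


Word trigrams from [8] words:
  Trigram 1: (artist soft because)
  Trigram 2: (soft because dances)
  Trigram 3: (because dances horse)
  Trigram 4: (dances horse lamp)
  Trigram 5: (horse lamp dog)
  Trigram 6: (lamp dog under)
Total word trigrams: 8 - 2 = 6

6


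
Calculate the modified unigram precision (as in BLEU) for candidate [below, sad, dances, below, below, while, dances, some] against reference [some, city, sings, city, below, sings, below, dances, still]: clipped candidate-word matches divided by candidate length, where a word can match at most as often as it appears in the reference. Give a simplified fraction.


Reference word counts: {'below': 2, 'city': 2, 'dances': 1, 'sings': 2, 'some': 1, 'still': 1}
Checking each candidate word (with clipping):
  'below' -> in reference (ref count 2, used 1/2) -> match (matches: 1)
  'sad' -> not in reference -> no match (matches: 1)
  'dances' -> in reference (ref count 1, used 1/1) -> match (matches: 2)
  'below' -> in reference (ref count 2, used 2/2) -> match (matches: 3)
  'below' -> ref count 2 already used up (2/2) -> clipped, no match (matches: 3)
  'while' -> not in reference -> no match (matches: 3)
  'dances' -> ref count 1 already used up (1/1) -> clipped, no match (matches: 3)
  'some' -> in reference (ref count 1, used 1/1) -> match (matches: 4)
Clipped matches: 4, Candidate length: 8
Precision = 4/8 = 1/2

1/2


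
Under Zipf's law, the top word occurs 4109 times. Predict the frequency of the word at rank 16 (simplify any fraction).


Zipf's law: freq(rank) = f1 / rank
f1 = 4109, rank = 16
freq = 4109 / 16
GCD(4109, 16) = 1
Simplified: 4109/16

4109/16


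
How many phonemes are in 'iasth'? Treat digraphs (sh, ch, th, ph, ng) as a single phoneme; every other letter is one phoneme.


Parsing 'iasth' greedily, digraphs first:
  'i' -> vowel phoneme (phonemes so far: 1)
  'a' -> vowel phoneme (phonemes so far: 2)
  's' -> consonant phoneme (phonemes so far: 3)
  'th' -> digraph (1 consonant phoneme) (phonemes so far: 4)
Total phonemes: 4

4


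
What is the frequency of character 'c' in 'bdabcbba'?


Scanning 'bdabcbba' for 'c':
  Position 4: 'c' -> MATCH (count: 1)
Total occurrences of 'c': 1

1


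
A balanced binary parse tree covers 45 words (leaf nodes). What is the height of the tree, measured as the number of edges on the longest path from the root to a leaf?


In a balanced binary tree with n leaves the deepest leaf is ceil(log2(n)) edges below the root.
log2(45) = 5.4919
ceil(5.4919) = 6
height (edges) = 6

6


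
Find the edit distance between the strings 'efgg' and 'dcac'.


Building DP table for s1='efgg' (len 4) and s2='dcac' (len 4):
       d  c  a  c
    0  1  2  3  4
  e 1  1  2  3  4
  f 2  2  2  3  4
  g 3  3  3  3  4
  g 4  4  4  4  4
Edit distance = dp[4][4] = 4

4


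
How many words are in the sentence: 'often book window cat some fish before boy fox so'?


Counting words by splitting on spaces:
  Word 1: 'often'
  Word 2: 'book'
  Word 3: 'window'
  Word 4: 'cat'
  Word 5: 'some'
  Word 6: 'fish'
  Word 7: 'before'
  Word 8: 'boy'
  Word 9: 'fox'
  Word 10: 'so'
Total words: 10

10


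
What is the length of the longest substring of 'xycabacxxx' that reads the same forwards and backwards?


Scanning 'xycabacxxx' for palindromic substrings.
Substring at positions 2-6: 'cabac'.
Check: reverse('cabac') = 'cabac' -> palindrome confirmed.
Neighbouring characters ('y' / 'x') break symmetry, so it cannot extend further.
No longer palindromic substring exists; longest length = 5

5


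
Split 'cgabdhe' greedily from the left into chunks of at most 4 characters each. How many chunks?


'cgabdhe' has 7 characters.
Chunking with max size 4:
  Chunk 1: 'cgab' (positions 0-3)
  Chunk 2: 'dhe' (positions 4-6)
Total chunks: ceil(7 / 4) = 2

2


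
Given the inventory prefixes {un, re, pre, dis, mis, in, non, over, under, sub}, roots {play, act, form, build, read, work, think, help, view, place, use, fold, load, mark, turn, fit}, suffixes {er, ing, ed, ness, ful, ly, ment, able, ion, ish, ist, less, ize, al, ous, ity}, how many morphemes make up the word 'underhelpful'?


Segmenting 'underhelpful' against the inventory:
  'under' -> prefix (morpheme 1)
  'help' -> root (morpheme 2)
  'ful' -> suffix (morpheme 3)
Total morphemes: 3

3


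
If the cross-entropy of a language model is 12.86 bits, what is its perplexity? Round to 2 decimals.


Perplexity formula: PP = 2^H
H = 12.86
PP = 2^12.86
Decompose: 2^12.86 = 2^12 * 2^0.86
2^12 = 4096, 2^0.86 ~ 1.8150383
PP ~ 4096 * 1.8150383 = 7434.3968768
Rounded to 2 decimals: 7434.40

7434.40


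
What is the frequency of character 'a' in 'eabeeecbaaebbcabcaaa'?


Scanning 'eabeeecbaaebbcabcaaa' for 'a':
  Position 1: 'a' -> MATCH (count: 1)
  Position 8: 'a' -> MATCH (count: 2)
  Position 9: 'a' -> MATCH (count: 3)
  Position 14: 'a' -> MATCH (count: 4)
  Position 17: 'a' -> MATCH (count: 5)
  Position 18: 'a' -> MATCH (count: 6)
  Position 19: 'a' -> MATCH (count: 7)
Total occurrences of 'a': 7

7


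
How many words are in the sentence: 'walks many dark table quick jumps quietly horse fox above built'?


Counting words by splitting on spaces:
  Word 1: 'walks'
  Word 2: 'many'
  Word 3: 'dark'
  Word 4: 'table'
  Word 5: 'quick'
  Word 6: 'jumps'
  Word 7: 'quietly'
  Word 8: 'horse'
  Word 9: 'fox'
  Word 10: 'above'
  Word 11: 'built'
Total words: 11

11


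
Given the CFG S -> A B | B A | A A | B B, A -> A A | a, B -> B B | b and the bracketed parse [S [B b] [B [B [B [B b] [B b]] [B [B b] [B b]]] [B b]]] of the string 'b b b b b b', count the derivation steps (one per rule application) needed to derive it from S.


Every bracketed nonterminal node [X ...] in the tree is produced by exactly one rule application.
Reading the tree off as a leftmost derivation:
  Step 1: S  =>  B B   (applied S -> B B)
  Step 2: B B  =>  b B   (applied B -> b)
  Step 3: b B  =>  b B B   (applied B -> B B)
  Step 4: b B B  =>  b B B B   (applied B -> B B)
  Step 5: b B B B  =>  b B B B B   (applied B -> B B)
  Step 6: b B B B B  =>  b b B B B   (applied B -> b)
  Step 7: b b B B B  =>  b b b B B   (applied B -> b)
  Step 8: b b b B B  =>  b b b B B B   (applied B -> B B)
  Step 9: b b b B B B  =>  b b b b B B   (applied B -> b)
  Step 10: b b b b B B  =>  b b b b b B   (applied B -> b)
  Step 11: b b b b b B  =>  b b b b b b   (applied B -> b)
Final yield: b b b b b b
Total rewrite steps: 11

11


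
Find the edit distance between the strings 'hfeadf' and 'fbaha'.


Building DP table for s1='hfeadf' (len 6) and s2='fbaha' (len 5):
       f  b  a  h  a
    0  1  2  3  4  5
  h 1  1  2  3  3  4
  f 2  1  2  3  4  4
  e 3  2  2  3  4  5
  a 4  3  3  2  3  4
  d 5  4  4  3  3  4
  f 6  5  5  4  4  4
Edit distance = dp[6][5] = 4

4


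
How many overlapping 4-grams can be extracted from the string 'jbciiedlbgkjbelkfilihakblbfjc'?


String 'jbciiedlbgkjbelkfilihakblbfjc' has length L = 29.
Number of overlapping n-grams = L - n + 1
Substituting: 29 - 4 + 1 = 26

26


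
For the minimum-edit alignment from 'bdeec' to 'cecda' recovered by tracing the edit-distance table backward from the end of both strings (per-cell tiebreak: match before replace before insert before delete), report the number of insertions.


Edit distance = 5. Backtracking from cell (5, 5) with preference match > replace > insert > delete,
then listing the resulting alignment 'bdeec' -> 'cecda' left to right:
  Step 1: replace b->c
  Step 2: replace d->e
  Step 3: replace e->c
  Step 4: replace e->d
  Step 5: replace c->a
Total insertions: 0

0


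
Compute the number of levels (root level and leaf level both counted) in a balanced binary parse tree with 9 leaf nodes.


In a balanced binary tree with n leaves the deepest leaf is ceil(log2(n)) edges below the root,
so counting node levels inclusive of root and leaves gives ceil(log2(n)) + 1 levels.
log2(9) = 3.1699
ceil(3.1699) = 4
levels = 4 + 1 = 5

5


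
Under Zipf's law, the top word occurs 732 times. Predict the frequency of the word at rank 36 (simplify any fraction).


Zipf's law: freq(rank) = f1 / rank
f1 = 732, rank = 36
freq = 732 / 36
GCD(732, 36) = 12
Simplified: 61/3

61/3


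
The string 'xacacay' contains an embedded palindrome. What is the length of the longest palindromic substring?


Scanning 'xacacay' for palindromic substrings.
Substring at positions 1-5: 'acaca'.
Check: reverse('acaca') = 'acaca' -> palindrome confirmed.
Neighbouring characters ('x' / 'y') break symmetry, so it cannot extend further.
No longer palindromic substring exists; longest length = 5

5


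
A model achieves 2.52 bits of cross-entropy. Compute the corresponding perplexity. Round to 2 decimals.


Perplexity formula: PP = 2^H
H = 2.52
PP = 2^2.52
Decompose: 2^2.52 = 2^2 * 2^0.52
2^2 = 4, 2^0.52 ~ 1.4339552
PP ~ 4 * 1.4339552 = 5.7358208
Rounded to 2 decimals: 5.74

5.74
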